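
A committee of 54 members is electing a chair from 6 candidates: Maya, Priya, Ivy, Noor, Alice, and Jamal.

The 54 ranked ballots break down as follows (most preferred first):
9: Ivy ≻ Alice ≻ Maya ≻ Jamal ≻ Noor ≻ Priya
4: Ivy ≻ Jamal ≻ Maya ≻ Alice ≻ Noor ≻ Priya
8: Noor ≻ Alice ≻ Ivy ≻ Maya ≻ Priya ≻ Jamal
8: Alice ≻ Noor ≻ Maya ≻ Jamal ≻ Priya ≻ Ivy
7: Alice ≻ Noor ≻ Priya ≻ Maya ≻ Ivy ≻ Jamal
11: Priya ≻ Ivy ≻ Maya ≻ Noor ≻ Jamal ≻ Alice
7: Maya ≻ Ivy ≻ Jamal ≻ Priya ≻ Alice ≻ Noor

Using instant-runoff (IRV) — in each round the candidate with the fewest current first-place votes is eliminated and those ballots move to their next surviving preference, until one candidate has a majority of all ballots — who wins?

Ivy

Round 1: Maya 7, Priya 11, Ivy 13, Noor 8, Alice 15, Jamal 0. Jamal eliminated.
Round 2: Maya 7, Priya 11, Ivy 13, Noor 8, Alice 15. Maya eliminated.
Round 3: Priya 11, Ivy 20, Noor 8, Alice 15. Noor eliminated.
Round 4: Priya 11, Ivy 20, Alice 23. Priya eliminated.
Round 5: Ivy 31, Alice 23. Ivy has a majority (≥28).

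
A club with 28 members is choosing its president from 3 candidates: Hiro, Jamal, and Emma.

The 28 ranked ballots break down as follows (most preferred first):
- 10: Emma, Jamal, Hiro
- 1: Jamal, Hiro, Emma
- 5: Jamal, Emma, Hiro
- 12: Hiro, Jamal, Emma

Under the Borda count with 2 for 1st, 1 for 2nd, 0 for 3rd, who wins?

Jamal

Hiro: 10×0 + 1×1 + 5×0 + 12×2 = 25
Jamal: 10×1 + 1×2 + 5×2 + 12×1 = 34
Emma: 10×2 + 1×0 + 5×1 + 12×0 = 25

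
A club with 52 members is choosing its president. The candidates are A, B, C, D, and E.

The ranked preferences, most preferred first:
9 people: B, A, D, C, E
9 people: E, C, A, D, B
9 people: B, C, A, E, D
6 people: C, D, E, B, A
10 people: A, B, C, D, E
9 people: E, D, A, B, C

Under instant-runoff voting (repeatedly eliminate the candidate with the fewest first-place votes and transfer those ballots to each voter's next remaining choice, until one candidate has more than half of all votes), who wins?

Round 1: A 10, B 18, C 6, D 0, E 18. D eliminated.
Round 2: A 10, B 18, C 6, E 18. C eliminated.
Round 3: A 10, B 18, E 24. A eliminated.
Round 4: B 28, E 24. B has a majority (≥27).

B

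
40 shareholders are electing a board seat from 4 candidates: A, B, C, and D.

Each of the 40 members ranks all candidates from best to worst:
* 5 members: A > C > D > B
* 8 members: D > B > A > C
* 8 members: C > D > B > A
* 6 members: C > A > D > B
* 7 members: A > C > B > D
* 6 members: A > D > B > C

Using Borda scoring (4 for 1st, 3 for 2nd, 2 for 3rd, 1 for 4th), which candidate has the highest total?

A

A: 5×4 + 8×2 + 8×1 + 6×3 + 7×4 + 6×4 = 114
B: 5×1 + 8×3 + 8×2 + 6×1 + 7×2 + 6×2 = 77
C: 5×3 + 8×1 + 8×4 + 6×4 + 7×3 + 6×1 = 106
D: 5×2 + 8×4 + 8×3 + 6×2 + 7×1 + 6×3 = 103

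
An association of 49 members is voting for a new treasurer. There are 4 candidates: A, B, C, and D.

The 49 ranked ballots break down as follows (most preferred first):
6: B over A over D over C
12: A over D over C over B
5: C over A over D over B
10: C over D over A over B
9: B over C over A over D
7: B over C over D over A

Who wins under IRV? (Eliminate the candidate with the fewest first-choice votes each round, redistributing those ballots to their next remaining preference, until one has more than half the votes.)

Round 1: A 12, B 22, C 15, D 0. D eliminated.
Round 2: A 12, B 22, C 15. A eliminated.
Round 3: B 22, C 27. C has a majority (≥25).

C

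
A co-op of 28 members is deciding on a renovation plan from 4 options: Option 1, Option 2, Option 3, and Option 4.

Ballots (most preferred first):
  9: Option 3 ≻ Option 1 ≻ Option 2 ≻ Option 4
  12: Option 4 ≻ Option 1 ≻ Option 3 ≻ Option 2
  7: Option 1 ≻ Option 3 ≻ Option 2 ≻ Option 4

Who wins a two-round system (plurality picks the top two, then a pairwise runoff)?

Option 3

Round 1 first-place votes: Option 1 7, Option 2 0, Option 3 9, Option 4 12. Option 4 and Option 3 advance.
Runoff: Option 4 is ranked above Option 3 on 12 ballots, Option 3 above Option 4 on 16.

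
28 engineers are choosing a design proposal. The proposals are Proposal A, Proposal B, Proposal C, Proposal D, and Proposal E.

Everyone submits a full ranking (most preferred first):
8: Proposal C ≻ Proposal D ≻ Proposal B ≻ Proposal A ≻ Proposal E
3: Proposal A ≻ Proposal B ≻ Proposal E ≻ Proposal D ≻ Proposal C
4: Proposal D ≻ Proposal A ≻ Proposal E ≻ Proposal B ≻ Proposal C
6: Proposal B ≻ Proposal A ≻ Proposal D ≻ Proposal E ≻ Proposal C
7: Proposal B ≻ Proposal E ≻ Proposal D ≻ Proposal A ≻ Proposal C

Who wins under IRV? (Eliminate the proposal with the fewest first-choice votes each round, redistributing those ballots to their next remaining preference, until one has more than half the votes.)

Round 1: Proposal A 3, Proposal B 13, Proposal C 8, Proposal D 4, Proposal E 0. Proposal E eliminated.
Round 2: Proposal A 3, Proposal B 13, Proposal C 8, Proposal D 4. Proposal A eliminated.
Round 3: Proposal B 16, Proposal C 8, Proposal D 4. Proposal B has a majority (≥15).

Proposal B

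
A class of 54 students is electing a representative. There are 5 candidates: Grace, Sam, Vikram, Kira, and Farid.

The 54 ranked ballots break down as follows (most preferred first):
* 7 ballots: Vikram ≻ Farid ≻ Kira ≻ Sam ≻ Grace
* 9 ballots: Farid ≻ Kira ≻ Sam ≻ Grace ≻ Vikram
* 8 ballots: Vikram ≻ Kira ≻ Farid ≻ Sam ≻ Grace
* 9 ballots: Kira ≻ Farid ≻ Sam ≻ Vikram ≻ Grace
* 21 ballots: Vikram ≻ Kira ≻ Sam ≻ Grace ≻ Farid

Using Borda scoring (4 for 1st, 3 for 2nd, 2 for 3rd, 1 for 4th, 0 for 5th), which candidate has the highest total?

Kira

Grace: 7×0 + 9×1 + 8×0 + 9×0 + 21×1 = 30
Sam: 7×1 + 9×2 + 8×1 + 9×2 + 21×2 = 93
Vikram: 7×4 + 9×0 + 8×4 + 9×1 + 21×4 = 153
Kira: 7×2 + 9×3 + 8×3 + 9×4 + 21×3 = 164
Farid: 7×3 + 9×4 + 8×2 + 9×3 + 21×0 = 100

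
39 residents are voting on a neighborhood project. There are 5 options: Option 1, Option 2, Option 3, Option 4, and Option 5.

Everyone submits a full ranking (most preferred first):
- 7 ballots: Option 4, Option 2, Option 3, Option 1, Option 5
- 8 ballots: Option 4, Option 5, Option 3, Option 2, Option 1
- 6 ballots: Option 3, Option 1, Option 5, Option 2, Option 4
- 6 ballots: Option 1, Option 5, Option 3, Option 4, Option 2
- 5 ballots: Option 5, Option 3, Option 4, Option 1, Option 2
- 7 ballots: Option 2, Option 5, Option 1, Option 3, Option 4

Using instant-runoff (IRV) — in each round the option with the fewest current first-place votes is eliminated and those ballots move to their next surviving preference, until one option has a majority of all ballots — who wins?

Round 1: Option 1 6, Option 2 7, Option 3 6, Option 4 15, Option 5 5. Option 5 eliminated.
Round 2: Option 1 6, Option 2 7, Option 3 11, Option 4 15. Option 1 eliminated.
Round 3: Option 2 7, Option 3 17, Option 4 15. Option 2 eliminated.
Round 4: Option 3 24, Option 4 15. Option 3 has a majority (≥20).

Option 3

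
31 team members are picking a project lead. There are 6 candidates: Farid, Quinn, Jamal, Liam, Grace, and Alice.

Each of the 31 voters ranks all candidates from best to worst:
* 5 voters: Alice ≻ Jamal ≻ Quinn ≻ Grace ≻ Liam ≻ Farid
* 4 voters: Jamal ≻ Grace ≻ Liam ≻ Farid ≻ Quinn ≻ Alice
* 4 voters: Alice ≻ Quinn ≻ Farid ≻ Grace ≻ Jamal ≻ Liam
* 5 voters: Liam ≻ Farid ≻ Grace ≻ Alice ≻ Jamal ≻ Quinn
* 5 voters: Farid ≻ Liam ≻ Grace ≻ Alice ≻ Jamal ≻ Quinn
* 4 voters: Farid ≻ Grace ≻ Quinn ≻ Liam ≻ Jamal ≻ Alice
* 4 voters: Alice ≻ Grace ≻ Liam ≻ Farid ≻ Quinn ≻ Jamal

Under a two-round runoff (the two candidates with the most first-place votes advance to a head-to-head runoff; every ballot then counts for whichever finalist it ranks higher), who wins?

Farid

Round 1 first-place votes: Farid 9, Quinn 0, Jamal 4, Liam 5, Grace 0, Alice 13. Alice and Farid advance.
Runoff: Alice is ranked above Farid on 13 ballots, Farid above Alice on 18.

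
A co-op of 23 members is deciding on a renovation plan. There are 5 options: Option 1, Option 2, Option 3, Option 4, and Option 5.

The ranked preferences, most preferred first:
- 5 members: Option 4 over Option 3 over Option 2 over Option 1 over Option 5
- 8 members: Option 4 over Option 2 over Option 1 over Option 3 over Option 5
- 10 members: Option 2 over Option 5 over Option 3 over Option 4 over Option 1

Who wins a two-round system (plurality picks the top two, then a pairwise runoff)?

Round 1 first-place votes: Option 1 0, Option 2 10, Option 3 0, Option 4 13, Option 5 0. Option 4 and Option 2 advance.
Runoff: Option 4 is ranked above Option 2 on 13 ballots, Option 2 above Option 4 on 10.

Option 4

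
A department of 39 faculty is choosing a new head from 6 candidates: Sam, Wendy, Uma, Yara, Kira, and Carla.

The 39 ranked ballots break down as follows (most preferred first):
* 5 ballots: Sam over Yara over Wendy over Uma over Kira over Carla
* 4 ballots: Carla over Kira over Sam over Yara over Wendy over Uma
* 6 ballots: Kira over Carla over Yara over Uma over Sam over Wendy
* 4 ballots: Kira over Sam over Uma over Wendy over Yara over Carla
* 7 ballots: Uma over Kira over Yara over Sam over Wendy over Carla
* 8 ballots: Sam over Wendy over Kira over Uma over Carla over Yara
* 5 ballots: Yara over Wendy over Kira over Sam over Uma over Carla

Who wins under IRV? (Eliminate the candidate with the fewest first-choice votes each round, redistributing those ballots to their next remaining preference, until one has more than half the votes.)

Kira

Round 1: Sam 13, Wendy 0, Uma 7, Yara 5, Kira 10, Carla 4. Wendy eliminated.
Round 2: Sam 13, Uma 7, Yara 5, Kira 10, Carla 4. Carla eliminated.
Round 3: Sam 13, Uma 7, Yara 5, Kira 14. Yara eliminated.
Round 4: Sam 13, Uma 7, Kira 19. Uma eliminated.
Round 5: Sam 13, Kira 26. Kira has a majority (≥20).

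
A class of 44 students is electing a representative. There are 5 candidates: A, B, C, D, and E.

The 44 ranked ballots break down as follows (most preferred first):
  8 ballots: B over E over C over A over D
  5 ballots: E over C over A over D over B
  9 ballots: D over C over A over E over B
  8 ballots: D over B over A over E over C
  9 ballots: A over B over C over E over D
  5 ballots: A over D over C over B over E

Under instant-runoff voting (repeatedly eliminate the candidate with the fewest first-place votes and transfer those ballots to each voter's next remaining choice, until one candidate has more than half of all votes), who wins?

A

Round 1: A 14, B 8, C 0, D 17, E 5. C eliminated.
Round 2: A 14, B 8, D 17, E 5. E eliminated.
Round 3: A 19, B 8, D 17. B eliminated.
Round 4: A 27, D 17. A has a majority (≥23).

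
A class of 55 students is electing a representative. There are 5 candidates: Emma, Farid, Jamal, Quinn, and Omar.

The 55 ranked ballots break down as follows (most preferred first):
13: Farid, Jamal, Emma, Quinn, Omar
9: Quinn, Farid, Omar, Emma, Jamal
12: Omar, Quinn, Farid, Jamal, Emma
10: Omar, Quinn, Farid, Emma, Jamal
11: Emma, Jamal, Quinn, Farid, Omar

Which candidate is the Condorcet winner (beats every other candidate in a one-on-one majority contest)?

Quinn vs Emma: 31–24
Quinn vs Farid: 42–13
Quinn vs Jamal: 31–24
Quinn vs Omar: 33–22
Quinn beats every other candidate.

Quinn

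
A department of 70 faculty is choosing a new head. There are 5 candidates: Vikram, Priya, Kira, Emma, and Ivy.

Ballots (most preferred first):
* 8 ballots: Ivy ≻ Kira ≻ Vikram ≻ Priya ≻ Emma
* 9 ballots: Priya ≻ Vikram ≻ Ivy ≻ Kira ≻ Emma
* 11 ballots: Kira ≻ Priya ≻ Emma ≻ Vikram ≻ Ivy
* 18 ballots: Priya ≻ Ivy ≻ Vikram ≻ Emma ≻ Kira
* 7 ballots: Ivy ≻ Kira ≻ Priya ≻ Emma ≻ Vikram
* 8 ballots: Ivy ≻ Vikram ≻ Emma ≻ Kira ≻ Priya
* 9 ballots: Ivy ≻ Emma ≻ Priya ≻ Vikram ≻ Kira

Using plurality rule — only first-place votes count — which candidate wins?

Ivy

First-place votes: Vikram 0, Priya 27, Kira 11, Emma 0, Ivy 32.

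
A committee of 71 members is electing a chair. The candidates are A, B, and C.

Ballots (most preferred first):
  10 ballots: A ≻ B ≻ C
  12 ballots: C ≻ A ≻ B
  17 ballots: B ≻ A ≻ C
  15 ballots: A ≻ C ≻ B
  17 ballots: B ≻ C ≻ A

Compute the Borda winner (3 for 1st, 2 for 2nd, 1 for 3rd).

A

A: 10×3 + 12×2 + 17×2 + 15×3 + 17×1 = 150
B: 10×2 + 12×1 + 17×3 + 15×1 + 17×3 = 149
C: 10×1 + 12×3 + 17×1 + 15×2 + 17×2 = 127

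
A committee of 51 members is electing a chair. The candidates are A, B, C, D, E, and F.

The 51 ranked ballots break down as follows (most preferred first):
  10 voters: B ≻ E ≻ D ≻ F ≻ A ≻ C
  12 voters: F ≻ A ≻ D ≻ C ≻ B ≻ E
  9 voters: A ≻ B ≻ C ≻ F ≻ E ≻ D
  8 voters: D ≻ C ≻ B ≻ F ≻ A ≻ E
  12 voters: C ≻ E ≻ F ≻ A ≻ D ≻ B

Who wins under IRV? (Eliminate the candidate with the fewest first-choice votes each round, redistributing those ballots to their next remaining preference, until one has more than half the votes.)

C

Round 1: A 9, B 10, C 12, D 8, E 0, F 12. E eliminated.
Round 2: A 9, B 10, C 12, D 8, F 12. D eliminated.
Round 3: A 9, B 10, C 20, F 12. A eliminated.
Round 4: B 19, C 20, F 12. F eliminated.
Round 5: B 19, C 32. C has a majority (≥26).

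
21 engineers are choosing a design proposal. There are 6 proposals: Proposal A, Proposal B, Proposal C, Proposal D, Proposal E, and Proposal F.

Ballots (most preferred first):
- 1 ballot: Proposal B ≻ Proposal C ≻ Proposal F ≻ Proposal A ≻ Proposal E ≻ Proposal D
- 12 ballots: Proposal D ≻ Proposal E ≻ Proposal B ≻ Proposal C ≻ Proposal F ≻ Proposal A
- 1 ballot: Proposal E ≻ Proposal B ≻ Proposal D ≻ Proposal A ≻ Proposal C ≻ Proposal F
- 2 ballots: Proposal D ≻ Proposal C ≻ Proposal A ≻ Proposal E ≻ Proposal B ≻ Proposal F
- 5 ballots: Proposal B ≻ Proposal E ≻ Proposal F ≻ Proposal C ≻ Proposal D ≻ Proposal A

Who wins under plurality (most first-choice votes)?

Proposal D

First-place votes: Proposal A 0, Proposal B 6, Proposal C 0, Proposal D 14, Proposal E 1, Proposal F 0.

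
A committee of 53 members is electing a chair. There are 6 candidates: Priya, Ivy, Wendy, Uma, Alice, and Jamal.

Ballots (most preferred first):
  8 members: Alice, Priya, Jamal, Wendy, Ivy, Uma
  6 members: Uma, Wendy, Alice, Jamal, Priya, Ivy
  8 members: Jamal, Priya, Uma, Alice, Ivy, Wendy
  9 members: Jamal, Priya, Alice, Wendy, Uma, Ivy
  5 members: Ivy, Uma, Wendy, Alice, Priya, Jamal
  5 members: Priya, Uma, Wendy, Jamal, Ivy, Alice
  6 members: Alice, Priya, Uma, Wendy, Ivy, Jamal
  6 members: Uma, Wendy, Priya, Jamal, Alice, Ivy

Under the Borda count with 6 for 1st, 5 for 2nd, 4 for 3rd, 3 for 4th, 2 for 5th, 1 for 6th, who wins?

Priya

Priya: 8×5 + 6×2 + 8×5 + 9×5 + 5×2 + 5×6 + 6×5 + 6×4 = 231
Ivy: 8×2 + 6×1 + 8×2 + 9×1 + 5×6 + 5×2 + 6×2 + 6×1 = 105
Wendy: 8×3 + 6×5 + 8×1 + 9×3 + 5×4 + 5×4 + 6×3 + 6×5 = 177
Uma: 8×1 + 6×6 + 8×4 + 9×2 + 5×5 + 5×5 + 6×4 + 6×6 = 204
Alice: 8×6 + 6×4 + 8×3 + 9×4 + 5×3 + 5×1 + 6×6 + 6×2 = 200
Jamal: 8×4 + 6×3 + 8×6 + 9×6 + 5×1 + 5×3 + 6×1 + 6×3 = 196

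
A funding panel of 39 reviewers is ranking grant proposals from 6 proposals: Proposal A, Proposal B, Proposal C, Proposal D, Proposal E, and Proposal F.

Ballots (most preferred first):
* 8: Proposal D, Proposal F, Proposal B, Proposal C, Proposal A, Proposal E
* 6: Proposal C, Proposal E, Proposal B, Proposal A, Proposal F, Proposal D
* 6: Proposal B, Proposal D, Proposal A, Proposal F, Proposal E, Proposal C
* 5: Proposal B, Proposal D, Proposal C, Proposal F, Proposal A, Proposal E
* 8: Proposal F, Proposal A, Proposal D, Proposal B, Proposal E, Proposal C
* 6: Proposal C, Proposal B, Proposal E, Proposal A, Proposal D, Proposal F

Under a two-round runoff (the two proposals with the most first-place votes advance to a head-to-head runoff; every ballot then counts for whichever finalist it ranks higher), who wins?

Round 1 first-place votes: Proposal A 0, Proposal B 11, Proposal C 12, Proposal D 8, Proposal E 0, Proposal F 8. Proposal C and Proposal B advance.
Runoff: Proposal C is ranked above Proposal B on 12 ballots, Proposal B above Proposal C on 27.

Proposal B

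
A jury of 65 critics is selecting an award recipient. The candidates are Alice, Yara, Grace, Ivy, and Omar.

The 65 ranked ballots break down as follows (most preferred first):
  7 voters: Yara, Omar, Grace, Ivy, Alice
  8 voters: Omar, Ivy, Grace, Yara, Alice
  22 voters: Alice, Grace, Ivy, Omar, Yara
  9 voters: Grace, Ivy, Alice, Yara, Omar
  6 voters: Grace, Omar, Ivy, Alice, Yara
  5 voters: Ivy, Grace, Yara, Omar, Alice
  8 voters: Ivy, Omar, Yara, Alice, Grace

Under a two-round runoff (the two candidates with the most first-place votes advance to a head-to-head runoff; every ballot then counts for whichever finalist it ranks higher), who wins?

Round 1 first-place votes: Alice 22, Yara 7, Grace 15, Ivy 13, Omar 8. Alice and Grace advance.
Runoff: Alice is ranked above Grace on 30 ballots, Grace above Alice on 35.

Grace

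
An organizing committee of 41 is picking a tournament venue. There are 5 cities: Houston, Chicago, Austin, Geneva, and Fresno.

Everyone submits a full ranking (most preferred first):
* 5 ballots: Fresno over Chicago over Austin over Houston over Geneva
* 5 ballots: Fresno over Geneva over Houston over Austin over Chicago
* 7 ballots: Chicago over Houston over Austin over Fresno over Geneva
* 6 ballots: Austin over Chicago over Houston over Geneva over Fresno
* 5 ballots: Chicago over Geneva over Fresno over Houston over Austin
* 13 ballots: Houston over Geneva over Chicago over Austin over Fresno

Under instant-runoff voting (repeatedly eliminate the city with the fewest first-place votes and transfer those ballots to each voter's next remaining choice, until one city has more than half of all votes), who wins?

Round 1: Houston 13, Chicago 12, Austin 6, Geneva 0, Fresno 10. Geneva eliminated.
Round 2: Houston 13, Chicago 12, Austin 6, Fresno 10. Austin eliminated.
Round 3: Houston 13, Chicago 18, Fresno 10. Fresno eliminated.
Round 4: Houston 18, Chicago 23. Chicago has a majority (≥21).

Chicago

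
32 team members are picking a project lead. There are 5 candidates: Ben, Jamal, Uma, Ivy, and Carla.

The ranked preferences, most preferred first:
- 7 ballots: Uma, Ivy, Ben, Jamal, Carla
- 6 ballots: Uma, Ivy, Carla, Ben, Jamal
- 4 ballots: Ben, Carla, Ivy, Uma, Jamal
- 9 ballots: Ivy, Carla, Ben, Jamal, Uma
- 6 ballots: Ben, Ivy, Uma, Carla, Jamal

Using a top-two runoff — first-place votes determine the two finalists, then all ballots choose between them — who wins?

Round 1 first-place votes: Ben 10, Jamal 0, Uma 13, Ivy 9, Carla 0. Uma and Ben advance.
Runoff: Uma is ranked above Ben on 13 ballots, Ben above Uma on 19.

Ben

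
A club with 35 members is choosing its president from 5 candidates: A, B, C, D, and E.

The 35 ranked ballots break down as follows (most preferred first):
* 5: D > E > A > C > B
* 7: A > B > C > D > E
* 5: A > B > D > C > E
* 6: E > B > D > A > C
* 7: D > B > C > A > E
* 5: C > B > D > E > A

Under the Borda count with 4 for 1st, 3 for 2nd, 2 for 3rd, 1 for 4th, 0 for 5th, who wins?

A: 5×2 + 7×4 + 5×4 + 6×1 + 7×1 + 5×0 = 71
B: 5×0 + 7×3 + 5×3 + 6×3 + 7×3 + 5×3 = 90
C: 5×1 + 7×2 + 5×1 + 6×0 + 7×2 + 5×4 = 58
D: 5×4 + 7×1 + 5×2 + 6×2 + 7×4 + 5×2 = 87
E: 5×3 + 7×0 + 5×0 + 6×4 + 7×0 + 5×1 = 44

B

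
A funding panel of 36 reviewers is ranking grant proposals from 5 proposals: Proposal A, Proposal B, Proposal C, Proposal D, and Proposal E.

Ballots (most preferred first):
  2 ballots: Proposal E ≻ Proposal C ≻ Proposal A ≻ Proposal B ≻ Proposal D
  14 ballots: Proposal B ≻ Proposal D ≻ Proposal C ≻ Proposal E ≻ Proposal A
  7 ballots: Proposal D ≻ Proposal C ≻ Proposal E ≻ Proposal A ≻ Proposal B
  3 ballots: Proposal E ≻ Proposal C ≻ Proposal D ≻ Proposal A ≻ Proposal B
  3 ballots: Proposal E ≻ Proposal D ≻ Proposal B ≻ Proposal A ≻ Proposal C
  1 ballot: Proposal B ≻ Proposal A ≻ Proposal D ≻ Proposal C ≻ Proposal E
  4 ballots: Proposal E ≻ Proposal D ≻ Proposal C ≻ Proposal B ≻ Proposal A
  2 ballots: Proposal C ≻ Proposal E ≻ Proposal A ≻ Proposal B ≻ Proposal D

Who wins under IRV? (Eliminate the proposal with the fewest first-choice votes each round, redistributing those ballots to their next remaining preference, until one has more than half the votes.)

Proposal E

Round 1: Proposal A 0, Proposal B 15, Proposal C 2, Proposal D 7, Proposal E 12. Proposal A eliminated.
Round 2: Proposal B 15, Proposal C 2, Proposal D 7, Proposal E 12. Proposal C eliminated.
Round 3: Proposal B 15, Proposal D 7, Proposal E 14. Proposal D eliminated.
Round 4: Proposal B 15, Proposal E 21. Proposal E has a majority (≥19).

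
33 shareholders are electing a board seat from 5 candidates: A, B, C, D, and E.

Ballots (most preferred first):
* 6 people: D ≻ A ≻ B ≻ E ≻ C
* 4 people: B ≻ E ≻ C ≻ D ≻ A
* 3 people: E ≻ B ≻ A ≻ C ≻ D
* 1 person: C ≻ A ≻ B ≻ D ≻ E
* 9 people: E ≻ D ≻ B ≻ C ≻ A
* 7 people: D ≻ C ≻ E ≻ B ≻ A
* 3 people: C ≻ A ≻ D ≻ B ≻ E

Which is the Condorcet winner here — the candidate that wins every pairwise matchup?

D

D vs A: 26–7
D vs B: 25–8
D vs C: 22–11
D vs E: 17–16
D beats every other candidate.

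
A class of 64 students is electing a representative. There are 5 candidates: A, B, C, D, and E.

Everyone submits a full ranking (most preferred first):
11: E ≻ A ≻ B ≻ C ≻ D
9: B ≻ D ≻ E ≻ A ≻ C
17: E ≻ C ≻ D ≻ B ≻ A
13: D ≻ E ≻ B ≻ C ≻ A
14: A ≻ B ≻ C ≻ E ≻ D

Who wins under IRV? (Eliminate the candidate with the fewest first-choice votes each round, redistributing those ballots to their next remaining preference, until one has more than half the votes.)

Round 1: A 14, B 9, C 0, D 13, E 28. C eliminated.
Round 2: A 14, B 9, D 13, E 28. B eliminated.
Round 3: A 14, D 22, E 28. A eliminated.
Round 4: D 22, E 42. E has a majority (≥33).

E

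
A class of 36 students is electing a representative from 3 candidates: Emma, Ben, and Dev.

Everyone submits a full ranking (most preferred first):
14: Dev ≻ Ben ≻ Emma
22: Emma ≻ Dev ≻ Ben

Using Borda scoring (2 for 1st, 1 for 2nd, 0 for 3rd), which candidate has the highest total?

Dev

Emma: 14×0 + 22×2 = 44
Ben: 14×1 + 22×0 = 14
Dev: 14×2 + 22×1 = 50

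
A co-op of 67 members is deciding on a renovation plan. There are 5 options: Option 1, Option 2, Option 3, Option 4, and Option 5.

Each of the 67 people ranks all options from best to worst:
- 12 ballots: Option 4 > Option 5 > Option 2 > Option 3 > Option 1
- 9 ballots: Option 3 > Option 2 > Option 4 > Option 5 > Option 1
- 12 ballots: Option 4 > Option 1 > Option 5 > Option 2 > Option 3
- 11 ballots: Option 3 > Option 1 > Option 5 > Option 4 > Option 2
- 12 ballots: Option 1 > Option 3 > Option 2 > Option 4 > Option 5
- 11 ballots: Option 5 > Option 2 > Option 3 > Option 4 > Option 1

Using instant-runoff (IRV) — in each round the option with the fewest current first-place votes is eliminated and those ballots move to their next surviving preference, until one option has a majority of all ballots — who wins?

Round 1: Option 1 12, Option 2 0, Option 3 20, Option 4 24, Option 5 11. Option 2 eliminated.
Round 2: Option 1 12, Option 3 20, Option 4 24, Option 5 11. Option 5 eliminated.
Round 3: Option 1 12, Option 3 31, Option 4 24. Option 1 eliminated.
Round 4: Option 3 43, Option 4 24. Option 3 has a majority (≥34).

Option 3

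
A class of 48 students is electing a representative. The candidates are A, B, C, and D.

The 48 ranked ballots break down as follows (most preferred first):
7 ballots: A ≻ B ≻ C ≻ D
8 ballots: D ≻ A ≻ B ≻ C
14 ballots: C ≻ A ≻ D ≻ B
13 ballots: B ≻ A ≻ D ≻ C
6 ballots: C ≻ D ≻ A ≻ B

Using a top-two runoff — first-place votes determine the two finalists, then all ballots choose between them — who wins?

Round 1 first-place votes: A 7, B 13, C 20, D 8. C and B advance.
Runoff: C is ranked above B on 20 ballots, B above C on 28.

B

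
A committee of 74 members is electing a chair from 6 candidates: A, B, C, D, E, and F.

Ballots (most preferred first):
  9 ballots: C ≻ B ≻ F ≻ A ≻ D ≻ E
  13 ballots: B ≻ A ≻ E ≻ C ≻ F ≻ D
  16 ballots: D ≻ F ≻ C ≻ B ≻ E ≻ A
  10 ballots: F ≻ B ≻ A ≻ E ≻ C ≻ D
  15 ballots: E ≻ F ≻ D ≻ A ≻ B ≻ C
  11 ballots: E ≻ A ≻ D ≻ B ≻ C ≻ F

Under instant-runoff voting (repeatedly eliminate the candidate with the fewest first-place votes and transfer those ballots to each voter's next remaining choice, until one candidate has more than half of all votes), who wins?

Round 1: A 0, B 13, C 9, D 16, E 26, F 10. A eliminated.
Round 2: B 13, C 9, D 16, E 26, F 10. C eliminated.
Round 3: B 22, D 16, E 26, F 10. F eliminated.
Round 4: B 32, D 16, E 26. D eliminated.
Round 5: B 48, E 26. B has a majority (≥38).

B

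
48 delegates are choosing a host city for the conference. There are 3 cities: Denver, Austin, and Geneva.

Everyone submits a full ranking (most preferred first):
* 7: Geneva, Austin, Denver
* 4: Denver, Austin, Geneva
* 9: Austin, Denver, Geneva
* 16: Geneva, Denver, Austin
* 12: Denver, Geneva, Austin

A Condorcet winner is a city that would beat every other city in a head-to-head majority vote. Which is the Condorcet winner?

Denver

Denver vs Austin: 32–16
Denver vs Geneva: 25–23
Denver beats every other city.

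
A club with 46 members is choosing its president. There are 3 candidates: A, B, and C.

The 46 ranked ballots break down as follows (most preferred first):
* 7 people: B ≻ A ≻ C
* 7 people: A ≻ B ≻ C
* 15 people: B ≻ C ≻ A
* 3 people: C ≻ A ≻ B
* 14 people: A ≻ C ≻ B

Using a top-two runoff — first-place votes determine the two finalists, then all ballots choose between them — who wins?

A

Round 1 first-place votes: A 21, B 22, C 3. B and A advance.
Runoff: B is ranked above A on 22 ballots, A above B on 24.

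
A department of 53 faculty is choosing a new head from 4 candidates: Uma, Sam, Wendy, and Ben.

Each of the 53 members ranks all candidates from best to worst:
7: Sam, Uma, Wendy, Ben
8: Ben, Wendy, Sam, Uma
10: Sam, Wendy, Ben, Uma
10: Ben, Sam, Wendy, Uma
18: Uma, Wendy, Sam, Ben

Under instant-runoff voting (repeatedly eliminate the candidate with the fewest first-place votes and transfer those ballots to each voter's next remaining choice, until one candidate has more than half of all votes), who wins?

Ben

Round 1: Uma 18, Sam 17, Wendy 0, Ben 18. Wendy eliminated.
Round 2: Uma 18, Sam 17, Ben 18. Sam eliminated.
Round 3: Uma 25, Ben 28. Ben has a majority (≥27).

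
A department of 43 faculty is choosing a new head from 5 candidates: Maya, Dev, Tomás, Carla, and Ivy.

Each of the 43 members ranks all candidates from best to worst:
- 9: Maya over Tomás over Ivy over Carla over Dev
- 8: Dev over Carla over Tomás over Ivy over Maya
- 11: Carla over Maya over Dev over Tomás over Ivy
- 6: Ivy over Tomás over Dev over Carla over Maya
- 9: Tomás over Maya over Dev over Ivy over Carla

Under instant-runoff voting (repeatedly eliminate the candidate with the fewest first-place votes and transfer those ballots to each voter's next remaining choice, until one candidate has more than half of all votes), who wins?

Round 1: Maya 9, Dev 8, Tomás 9, Carla 11, Ivy 6. Ivy eliminated.
Round 2: Maya 9, Dev 8, Tomás 15, Carla 11. Dev eliminated.
Round 3: Maya 9, Tomás 15, Carla 19. Maya eliminated.
Round 4: Tomás 24, Carla 19. Tomás has a majority (≥22).

Tomás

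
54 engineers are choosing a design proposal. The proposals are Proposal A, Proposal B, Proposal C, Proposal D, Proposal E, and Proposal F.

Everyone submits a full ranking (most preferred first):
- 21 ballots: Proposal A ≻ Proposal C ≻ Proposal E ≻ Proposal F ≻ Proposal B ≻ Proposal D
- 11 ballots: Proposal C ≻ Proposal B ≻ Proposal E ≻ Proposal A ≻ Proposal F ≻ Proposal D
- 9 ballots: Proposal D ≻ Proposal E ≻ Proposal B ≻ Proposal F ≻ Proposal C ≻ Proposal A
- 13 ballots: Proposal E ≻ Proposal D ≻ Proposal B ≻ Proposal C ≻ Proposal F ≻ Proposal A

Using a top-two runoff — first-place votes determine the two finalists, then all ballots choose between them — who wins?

Round 1 first-place votes: Proposal A 21, Proposal B 0, Proposal C 11, Proposal D 9, Proposal E 13, Proposal F 0. Proposal A and Proposal E advance.
Runoff: Proposal A is ranked above Proposal E on 21 ballots, Proposal E above Proposal A on 33.

Proposal E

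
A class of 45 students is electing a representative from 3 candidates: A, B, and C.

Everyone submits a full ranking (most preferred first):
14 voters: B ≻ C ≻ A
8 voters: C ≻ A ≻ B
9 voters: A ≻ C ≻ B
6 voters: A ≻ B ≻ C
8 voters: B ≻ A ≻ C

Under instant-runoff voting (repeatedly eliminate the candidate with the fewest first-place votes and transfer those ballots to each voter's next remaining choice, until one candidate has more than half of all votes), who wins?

Round 1: A 15, B 22, C 8. C eliminated.
Round 2: A 23, B 22. A has a majority (≥23).

A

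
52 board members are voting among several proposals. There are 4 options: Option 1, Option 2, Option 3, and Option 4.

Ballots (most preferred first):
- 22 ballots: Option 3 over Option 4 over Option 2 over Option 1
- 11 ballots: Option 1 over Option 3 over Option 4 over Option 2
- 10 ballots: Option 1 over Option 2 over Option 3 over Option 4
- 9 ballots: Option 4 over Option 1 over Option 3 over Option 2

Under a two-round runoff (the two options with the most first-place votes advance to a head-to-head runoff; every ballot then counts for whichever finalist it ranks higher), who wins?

Round 1 first-place votes: Option 1 21, Option 2 0, Option 3 22, Option 4 9. Option 3 and Option 1 advance.
Runoff: Option 3 is ranked above Option 1 on 22 ballots, Option 1 above Option 3 on 30.

Option 1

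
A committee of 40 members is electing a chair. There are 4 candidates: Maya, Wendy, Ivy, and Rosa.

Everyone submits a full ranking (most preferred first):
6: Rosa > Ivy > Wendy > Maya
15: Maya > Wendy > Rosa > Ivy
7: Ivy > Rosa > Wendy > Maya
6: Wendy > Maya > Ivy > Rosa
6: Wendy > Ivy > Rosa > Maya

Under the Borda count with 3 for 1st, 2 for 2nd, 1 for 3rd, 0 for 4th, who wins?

Wendy

Maya: 6×0 + 15×3 + 7×0 + 6×2 + 6×0 = 57
Wendy: 6×1 + 15×2 + 7×1 + 6×3 + 6×3 = 79
Ivy: 6×2 + 15×0 + 7×3 + 6×1 + 6×2 = 51
Rosa: 6×3 + 15×1 + 7×2 + 6×0 + 6×1 = 53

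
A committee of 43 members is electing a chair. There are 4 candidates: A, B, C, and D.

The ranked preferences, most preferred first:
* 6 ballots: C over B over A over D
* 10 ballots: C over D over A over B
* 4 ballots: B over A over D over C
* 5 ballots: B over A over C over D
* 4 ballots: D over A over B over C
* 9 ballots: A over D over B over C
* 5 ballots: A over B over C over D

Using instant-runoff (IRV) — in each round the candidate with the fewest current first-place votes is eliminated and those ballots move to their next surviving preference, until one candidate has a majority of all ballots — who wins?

Round 1: A 14, B 9, C 16, D 4. D eliminated.
Round 2: A 18, B 9, C 16. B eliminated.
Round 3: A 27, C 16. A has a majority (≥22).

A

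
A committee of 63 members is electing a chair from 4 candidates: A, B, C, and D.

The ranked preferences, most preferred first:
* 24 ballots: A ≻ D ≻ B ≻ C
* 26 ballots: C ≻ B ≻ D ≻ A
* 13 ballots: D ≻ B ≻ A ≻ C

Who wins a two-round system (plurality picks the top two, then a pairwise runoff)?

Round 1 first-place votes: A 24, B 0, C 26, D 13. C and A advance.
Runoff: C is ranked above A on 26 ballots, A above C on 37.

A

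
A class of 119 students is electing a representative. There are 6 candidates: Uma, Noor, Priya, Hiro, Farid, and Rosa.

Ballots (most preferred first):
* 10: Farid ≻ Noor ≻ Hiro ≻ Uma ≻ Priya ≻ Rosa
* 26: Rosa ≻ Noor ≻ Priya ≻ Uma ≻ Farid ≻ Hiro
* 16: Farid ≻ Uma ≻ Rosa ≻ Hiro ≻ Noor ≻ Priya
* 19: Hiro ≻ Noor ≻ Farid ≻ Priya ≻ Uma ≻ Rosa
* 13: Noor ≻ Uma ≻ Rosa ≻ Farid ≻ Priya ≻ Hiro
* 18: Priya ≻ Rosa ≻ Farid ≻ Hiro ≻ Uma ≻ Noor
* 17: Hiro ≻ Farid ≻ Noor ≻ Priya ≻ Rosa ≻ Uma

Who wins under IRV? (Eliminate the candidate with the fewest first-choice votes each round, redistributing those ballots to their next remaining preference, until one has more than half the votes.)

Round 1: Uma 0, Noor 13, Priya 18, Hiro 36, Farid 26, Rosa 26. Uma eliminated.
Round 2: Noor 13, Priya 18, Hiro 36, Farid 26, Rosa 26. Noor eliminated.
Round 3: Priya 18, Hiro 36, Farid 26, Rosa 39. Priya eliminated.
Round 4: Hiro 36, Farid 26, Rosa 57. Farid eliminated.
Round 5: Hiro 46, Rosa 73. Rosa has a majority (≥60).

Rosa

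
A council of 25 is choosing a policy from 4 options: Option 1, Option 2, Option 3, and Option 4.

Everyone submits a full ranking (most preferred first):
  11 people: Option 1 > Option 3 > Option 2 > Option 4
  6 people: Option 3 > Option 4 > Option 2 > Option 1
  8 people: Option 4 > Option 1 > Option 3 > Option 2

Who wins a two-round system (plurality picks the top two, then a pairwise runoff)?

Round 1 first-place votes: Option 1 11, Option 2 0, Option 3 6, Option 4 8. Option 1 and Option 4 advance.
Runoff: Option 1 is ranked above Option 4 on 11 ballots, Option 4 above Option 1 on 14.

Option 4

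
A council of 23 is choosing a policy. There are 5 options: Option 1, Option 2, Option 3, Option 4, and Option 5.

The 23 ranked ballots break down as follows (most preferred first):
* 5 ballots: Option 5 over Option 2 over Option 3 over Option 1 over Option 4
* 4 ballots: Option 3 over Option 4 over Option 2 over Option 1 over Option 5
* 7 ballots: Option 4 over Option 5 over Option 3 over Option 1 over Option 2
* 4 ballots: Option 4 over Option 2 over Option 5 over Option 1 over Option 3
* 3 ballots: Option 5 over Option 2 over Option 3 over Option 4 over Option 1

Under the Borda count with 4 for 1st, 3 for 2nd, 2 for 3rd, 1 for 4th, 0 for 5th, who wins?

Option 5

Option 1: 5×1 + 4×1 + 7×1 + 4×1 + 3×0 = 20
Option 2: 5×3 + 4×2 + 7×0 + 4×3 + 3×3 = 44
Option 3: 5×2 + 4×4 + 7×2 + 4×0 + 3×2 = 46
Option 4: 5×0 + 4×3 + 7×4 + 4×4 + 3×1 = 59
Option 5: 5×4 + 4×0 + 7×3 + 4×2 + 3×4 = 61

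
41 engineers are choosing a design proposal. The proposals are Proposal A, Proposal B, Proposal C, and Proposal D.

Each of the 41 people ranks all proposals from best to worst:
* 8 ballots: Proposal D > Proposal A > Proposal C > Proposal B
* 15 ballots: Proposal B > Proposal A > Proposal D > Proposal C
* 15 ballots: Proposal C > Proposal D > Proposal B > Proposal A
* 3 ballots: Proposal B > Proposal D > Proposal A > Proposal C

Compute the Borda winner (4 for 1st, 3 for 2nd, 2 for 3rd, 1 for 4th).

Proposal A: 8×3 + 15×3 + 15×1 + 3×2 = 90
Proposal B: 8×1 + 15×4 + 15×2 + 3×4 = 110
Proposal C: 8×2 + 15×1 + 15×4 + 3×1 = 94
Proposal D: 8×4 + 15×2 + 15×3 + 3×3 = 116

Proposal D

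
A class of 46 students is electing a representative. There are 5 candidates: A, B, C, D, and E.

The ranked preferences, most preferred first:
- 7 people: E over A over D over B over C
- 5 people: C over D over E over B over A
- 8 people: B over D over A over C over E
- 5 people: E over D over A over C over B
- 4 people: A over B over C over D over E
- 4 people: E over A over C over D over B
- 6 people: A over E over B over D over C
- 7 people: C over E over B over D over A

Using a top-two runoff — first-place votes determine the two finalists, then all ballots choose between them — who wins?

C

Round 1 first-place votes: A 10, B 8, C 12, D 0, E 16. E and C advance.
Runoff: E is ranked above C on 22 ballots, C above E on 24.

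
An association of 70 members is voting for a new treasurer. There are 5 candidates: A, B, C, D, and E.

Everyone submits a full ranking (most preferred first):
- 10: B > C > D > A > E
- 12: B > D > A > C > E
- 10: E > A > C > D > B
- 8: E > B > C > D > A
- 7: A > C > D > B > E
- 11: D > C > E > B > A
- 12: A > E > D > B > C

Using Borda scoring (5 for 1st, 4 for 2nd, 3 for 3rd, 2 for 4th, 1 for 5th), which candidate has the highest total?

A: 10×2 + 12×3 + 10×4 + 8×1 + 7×5 + 11×1 + 12×5 = 210
B: 10×5 + 12×5 + 10×1 + 8×4 + 7×2 + 11×2 + 12×2 = 212
C: 10×4 + 12×2 + 10×3 + 8×3 + 7×4 + 11×4 + 12×1 = 202
D: 10×3 + 12×4 + 10×2 + 8×2 + 7×3 + 11×5 + 12×3 = 226
E: 10×1 + 12×1 + 10×5 + 8×5 + 7×1 + 11×3 + 12×4 = 200

D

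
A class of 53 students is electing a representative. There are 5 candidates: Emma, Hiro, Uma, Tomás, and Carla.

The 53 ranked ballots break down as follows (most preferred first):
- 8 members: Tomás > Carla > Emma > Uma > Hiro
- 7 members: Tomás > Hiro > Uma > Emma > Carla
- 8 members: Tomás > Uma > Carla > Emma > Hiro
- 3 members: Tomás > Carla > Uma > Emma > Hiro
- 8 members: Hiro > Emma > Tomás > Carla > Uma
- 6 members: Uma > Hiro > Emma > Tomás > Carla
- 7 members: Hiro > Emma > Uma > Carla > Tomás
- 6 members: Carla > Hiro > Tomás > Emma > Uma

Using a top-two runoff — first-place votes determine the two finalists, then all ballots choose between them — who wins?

Hiro

Round 1 first-place votes: Emma 0, Hiro 15, Uma 6, Tomás 26, Carla 6. Tomás and Hiro advance.
Runoff: Tomás is ranked above Hiro on 26 ballots, Hiro above Tomás on 27.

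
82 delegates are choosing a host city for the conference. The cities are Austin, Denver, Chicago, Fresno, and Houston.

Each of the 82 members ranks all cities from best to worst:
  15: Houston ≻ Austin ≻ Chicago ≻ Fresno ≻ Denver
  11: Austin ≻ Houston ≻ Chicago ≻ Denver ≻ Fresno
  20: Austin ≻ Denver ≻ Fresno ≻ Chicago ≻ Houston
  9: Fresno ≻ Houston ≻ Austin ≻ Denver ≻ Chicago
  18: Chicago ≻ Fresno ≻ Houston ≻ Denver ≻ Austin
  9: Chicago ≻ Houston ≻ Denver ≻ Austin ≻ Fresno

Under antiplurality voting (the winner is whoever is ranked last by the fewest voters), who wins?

Last-place votes: Austin 18, Denver 15, Chicago 9, Fresno 20, Houston 20.

Chicago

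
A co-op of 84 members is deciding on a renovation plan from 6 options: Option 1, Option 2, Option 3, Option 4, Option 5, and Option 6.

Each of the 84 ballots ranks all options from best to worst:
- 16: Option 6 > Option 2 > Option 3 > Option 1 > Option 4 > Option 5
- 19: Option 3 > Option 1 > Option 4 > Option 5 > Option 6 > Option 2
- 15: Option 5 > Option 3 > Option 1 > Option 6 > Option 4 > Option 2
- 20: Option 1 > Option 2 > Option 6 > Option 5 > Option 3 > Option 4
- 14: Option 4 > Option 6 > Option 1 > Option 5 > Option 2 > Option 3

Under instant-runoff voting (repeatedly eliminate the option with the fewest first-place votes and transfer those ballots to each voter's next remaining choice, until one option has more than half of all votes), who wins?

Option 6

Round 1: Option 1 20, Option 2 0, Option 3 19, Option 4 14, Option 5 15, Option 6 16. Option 2 eliminated.
Round 2: Option 1 20, Option 3 19, Option 4 14, Option 5 15, Option 6 16. Option 4 eliminated.
Round 3: Option 1 20, Option 3 19, Option 5 15, Option 6 30. Option 5 eliminated.
Round 4: Option 1 20, Option 3 34, Option 6 30. Option 1 eliminated.
Round 5: Option 3 34, Option 6 50. Option 6 has a majority (≥43).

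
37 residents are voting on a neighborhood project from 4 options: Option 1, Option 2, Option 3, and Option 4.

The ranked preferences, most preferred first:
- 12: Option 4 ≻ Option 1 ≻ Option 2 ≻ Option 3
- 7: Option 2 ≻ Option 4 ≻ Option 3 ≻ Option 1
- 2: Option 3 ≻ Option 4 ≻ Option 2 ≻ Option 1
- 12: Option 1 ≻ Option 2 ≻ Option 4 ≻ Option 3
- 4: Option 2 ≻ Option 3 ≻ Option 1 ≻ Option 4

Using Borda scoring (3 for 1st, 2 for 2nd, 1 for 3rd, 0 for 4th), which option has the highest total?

Option 2

Option 1: 12×2 + 7×0 + 2×0 + 12×3 + 4×1 = 64
Option 2: 12×1 + 7×3 + 2×1 + 12×2 + 4×3 = 71
Option 3: 12×0 + 7×1 + 2×3 + 12×0 + 4×2 = 21
Option 4: 12×3 + 7×2 + 2×2 + 12×1 + 4×0 = 66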